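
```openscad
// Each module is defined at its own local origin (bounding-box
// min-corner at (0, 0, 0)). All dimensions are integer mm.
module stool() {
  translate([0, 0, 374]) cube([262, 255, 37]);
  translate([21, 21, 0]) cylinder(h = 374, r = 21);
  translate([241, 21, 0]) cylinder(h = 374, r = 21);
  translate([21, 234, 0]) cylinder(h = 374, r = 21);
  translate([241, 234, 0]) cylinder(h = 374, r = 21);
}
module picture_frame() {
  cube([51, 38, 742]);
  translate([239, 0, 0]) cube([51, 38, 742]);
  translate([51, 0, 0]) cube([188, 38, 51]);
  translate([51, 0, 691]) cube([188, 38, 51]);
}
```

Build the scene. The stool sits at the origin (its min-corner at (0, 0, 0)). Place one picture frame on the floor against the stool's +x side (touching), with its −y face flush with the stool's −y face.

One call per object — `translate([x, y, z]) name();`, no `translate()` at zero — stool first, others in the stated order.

stool();
translate([262, 0, 0]) picture_frame();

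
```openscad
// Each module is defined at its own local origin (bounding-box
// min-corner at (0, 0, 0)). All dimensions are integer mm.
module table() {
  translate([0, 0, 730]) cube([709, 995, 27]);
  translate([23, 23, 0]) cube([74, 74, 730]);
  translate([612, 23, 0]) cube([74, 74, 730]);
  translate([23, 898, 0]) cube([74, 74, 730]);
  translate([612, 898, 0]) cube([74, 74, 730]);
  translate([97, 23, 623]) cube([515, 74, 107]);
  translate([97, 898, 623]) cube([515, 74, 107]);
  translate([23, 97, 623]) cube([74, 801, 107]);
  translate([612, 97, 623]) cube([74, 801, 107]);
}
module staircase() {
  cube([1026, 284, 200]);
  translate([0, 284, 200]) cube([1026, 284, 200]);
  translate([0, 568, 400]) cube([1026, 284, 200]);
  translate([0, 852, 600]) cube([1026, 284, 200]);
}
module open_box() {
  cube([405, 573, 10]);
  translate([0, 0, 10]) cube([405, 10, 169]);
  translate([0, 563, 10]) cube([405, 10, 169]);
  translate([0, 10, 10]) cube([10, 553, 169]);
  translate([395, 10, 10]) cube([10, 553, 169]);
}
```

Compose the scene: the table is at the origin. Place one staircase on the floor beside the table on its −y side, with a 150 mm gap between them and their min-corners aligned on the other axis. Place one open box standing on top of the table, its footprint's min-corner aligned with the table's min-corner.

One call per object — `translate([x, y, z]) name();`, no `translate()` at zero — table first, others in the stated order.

table();
translate([0, -1286, 0]) staircase();
translate([0, 0, 757]) open_box();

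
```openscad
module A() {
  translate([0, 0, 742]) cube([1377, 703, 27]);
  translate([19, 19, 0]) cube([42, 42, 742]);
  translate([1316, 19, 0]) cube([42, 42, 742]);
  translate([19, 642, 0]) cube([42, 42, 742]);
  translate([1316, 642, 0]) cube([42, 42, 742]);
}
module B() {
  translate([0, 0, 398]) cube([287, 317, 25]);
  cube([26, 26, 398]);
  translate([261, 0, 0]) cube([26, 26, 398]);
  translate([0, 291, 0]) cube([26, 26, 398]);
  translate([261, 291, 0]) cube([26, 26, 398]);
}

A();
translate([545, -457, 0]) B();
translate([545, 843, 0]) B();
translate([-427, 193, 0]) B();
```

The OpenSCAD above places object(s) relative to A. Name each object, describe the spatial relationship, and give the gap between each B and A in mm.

Each stool's nearest face is 140 mm from the table's bounding box.

A is a table. B is a stool. Three stools sit around the table at the −y, +y, −x sides. The gap between each stool and the table is 140 mm.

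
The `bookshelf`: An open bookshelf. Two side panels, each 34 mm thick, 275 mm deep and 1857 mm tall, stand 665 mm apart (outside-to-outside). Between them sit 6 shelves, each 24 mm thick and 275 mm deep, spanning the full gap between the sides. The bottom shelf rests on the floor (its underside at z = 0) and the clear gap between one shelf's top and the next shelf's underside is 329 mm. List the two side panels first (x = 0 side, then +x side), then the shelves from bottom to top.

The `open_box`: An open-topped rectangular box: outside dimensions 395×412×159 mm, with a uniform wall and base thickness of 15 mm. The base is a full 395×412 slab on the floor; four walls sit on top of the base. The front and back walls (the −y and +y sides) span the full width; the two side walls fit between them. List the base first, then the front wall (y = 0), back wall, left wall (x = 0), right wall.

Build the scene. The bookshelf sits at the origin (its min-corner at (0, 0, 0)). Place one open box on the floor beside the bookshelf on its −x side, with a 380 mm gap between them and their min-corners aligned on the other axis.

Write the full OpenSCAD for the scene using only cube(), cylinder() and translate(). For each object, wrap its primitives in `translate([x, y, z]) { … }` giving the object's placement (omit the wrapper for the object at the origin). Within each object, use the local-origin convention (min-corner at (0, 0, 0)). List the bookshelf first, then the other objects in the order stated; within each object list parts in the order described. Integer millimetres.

cube([34, 275, 1857]);
translate([631, 0, 0]) cube([34, 275, 1857]);
translate([34, 0, 0]) cube([597, 275, 24]);
translate([34, 0, 353]) cube([597, 275, 24]);
translate([34, 0, 706]) cube([597, 275, 24]);
translate([34, 0, 1059]) cube([597, 275, 24]);
translate([34, 0, 1412]) cube([597, 275, 24]);
translate([34, 0, 1765]) cube([597, 275, 24]);
translate([-775, 0, 0]) {
  cube([395, 412, 15]);
  translate([0, 0, 15]) cube([395, 15, 144]);
  translate([0, 397, 15]) cube([395, 15, 144]);
  translate([0, 15, 15]) cube([15, 382, 144]);
  translate([380, 15, 15]) cube([15, 382, 144]);
}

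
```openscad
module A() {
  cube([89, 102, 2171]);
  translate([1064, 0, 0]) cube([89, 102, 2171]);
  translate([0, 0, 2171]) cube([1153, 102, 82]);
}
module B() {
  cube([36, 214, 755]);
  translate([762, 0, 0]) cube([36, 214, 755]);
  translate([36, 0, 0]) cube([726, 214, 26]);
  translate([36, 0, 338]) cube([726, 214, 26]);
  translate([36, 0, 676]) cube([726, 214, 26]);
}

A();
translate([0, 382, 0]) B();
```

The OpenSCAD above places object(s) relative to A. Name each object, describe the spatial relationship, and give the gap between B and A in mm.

A is a door frame. B is a bookshelf. The bookshelf is on the floor beside the door frame on its +y side. The gap between the bookshelf and the door frame is 280 mm.

The bookshelf's nearest face is 280 mm from the door frame's +y face.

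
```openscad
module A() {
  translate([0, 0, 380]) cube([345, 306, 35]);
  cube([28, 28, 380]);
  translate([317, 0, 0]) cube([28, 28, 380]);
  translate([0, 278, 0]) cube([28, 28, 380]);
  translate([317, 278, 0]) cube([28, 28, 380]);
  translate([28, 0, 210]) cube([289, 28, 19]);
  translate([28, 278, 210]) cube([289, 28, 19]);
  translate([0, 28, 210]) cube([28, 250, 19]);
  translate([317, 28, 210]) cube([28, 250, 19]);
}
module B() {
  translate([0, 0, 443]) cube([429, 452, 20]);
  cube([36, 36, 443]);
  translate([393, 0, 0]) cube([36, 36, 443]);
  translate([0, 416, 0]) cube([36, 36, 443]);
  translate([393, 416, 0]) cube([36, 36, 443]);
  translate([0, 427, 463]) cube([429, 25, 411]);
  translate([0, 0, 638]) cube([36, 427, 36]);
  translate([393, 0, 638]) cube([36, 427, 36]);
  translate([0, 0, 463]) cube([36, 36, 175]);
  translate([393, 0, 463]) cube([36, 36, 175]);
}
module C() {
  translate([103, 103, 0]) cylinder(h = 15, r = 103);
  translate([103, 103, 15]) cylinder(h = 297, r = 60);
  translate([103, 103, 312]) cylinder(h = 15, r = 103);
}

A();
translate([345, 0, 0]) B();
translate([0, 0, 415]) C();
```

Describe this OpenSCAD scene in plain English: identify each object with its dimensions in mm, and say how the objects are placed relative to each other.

A is a simple wooden stool: a rectangular seat 345 mm (x) by 306 mm (y), 35 mm thick, top face at z = 415 mm, on four square legs, each 28×28 mm in cross-section. The legs rest on z = 0, each flush with a corner of the seat. Four stretchers, 28 mm wide and 19 mm tall, connect adjacent legs with their undersides at z = 210 mm, each running between the inner faces of the legs it joins and aligned with the legs' outer faces on the other axis.

B is a chair: 429×452 mm seat, 20 mm thick, top at z = 463 mm, on four 36 mm square corner legs flush with the seat edges. A 25 mm thick backrest slab spans the full seat width, extending 411 mm above the seat top, its back face flush with the seat's +y edge. Two armrests of 36×36 mm section run along each side from the seat's front edge to the front of the backrest, top faces 211 mm above the seat top and outer faces flush with the seat's x-edges; a 36×36 mm post under the front of each armrest stands on the seat at the front corner.

C is a spool: two coaxial disc flanges of radius 103 mm and thickness 15 mm, joined by a core cylinder of radius 60 mm and height 297 mm. The lower flange rests on z = 0 and the three cylinders share a vertical axis.

The chair is against the stool's +x side, with their −y faces flush. The spool is on top of the stool.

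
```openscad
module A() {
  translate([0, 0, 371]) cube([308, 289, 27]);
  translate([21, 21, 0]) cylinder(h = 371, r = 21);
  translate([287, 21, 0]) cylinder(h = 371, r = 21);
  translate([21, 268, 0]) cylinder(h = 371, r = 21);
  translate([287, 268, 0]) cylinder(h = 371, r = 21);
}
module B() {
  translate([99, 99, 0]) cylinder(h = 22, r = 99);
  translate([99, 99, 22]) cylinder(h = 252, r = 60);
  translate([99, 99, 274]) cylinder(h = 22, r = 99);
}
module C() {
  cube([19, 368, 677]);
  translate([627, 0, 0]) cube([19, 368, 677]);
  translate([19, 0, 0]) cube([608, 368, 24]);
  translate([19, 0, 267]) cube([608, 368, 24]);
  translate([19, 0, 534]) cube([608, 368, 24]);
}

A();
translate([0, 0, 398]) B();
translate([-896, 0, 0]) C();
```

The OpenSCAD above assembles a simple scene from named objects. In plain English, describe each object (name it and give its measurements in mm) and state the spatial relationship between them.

A is a four-legged stool. The seat is a 308×289×27 mm slab whose top surface is at z = 398 mm; four round legs, each 42 mm in diameter, run from the floor (z = 0) to the underside of the seat, each leg's axis is inset half a diameter from the nearest pair of seat edges (so the leg's bounding box is flush with the corner).

B is a spool: two coaxial disc flanges of radius 99 mm and thickness 22 mm, joined by a core cylinder of radius 60 mm and height 252 mm. The lower flange rests on z = 0 and the three cylinders share a vertical axis.

C is a bookshelf 646 mm wide overall, 368 mm deep and 677 mm tall. The two sides are 19 mm thick vertical panels. 3 horizontal shelves of 24 mm thickness span between the inner faces of the sides; the lowest shelf sits on the floor and shelves are stacked with a clear vertical gap of 243 mm between each pair.

The spool is on top of the stool. The bookshelf is on the floor beside the stool on its −x side.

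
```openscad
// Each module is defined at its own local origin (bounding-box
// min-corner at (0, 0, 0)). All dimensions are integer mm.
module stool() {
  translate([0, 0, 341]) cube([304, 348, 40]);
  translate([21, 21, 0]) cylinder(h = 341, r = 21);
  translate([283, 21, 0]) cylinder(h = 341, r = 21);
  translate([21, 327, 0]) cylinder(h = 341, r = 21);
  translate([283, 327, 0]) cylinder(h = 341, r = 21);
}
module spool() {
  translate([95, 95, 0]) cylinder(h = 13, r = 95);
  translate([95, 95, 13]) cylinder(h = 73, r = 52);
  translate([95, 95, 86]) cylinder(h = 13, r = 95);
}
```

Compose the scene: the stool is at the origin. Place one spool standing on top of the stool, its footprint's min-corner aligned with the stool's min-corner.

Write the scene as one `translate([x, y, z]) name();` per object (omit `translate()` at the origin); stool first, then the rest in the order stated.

stool();
translate([0, 0, 381]) spool();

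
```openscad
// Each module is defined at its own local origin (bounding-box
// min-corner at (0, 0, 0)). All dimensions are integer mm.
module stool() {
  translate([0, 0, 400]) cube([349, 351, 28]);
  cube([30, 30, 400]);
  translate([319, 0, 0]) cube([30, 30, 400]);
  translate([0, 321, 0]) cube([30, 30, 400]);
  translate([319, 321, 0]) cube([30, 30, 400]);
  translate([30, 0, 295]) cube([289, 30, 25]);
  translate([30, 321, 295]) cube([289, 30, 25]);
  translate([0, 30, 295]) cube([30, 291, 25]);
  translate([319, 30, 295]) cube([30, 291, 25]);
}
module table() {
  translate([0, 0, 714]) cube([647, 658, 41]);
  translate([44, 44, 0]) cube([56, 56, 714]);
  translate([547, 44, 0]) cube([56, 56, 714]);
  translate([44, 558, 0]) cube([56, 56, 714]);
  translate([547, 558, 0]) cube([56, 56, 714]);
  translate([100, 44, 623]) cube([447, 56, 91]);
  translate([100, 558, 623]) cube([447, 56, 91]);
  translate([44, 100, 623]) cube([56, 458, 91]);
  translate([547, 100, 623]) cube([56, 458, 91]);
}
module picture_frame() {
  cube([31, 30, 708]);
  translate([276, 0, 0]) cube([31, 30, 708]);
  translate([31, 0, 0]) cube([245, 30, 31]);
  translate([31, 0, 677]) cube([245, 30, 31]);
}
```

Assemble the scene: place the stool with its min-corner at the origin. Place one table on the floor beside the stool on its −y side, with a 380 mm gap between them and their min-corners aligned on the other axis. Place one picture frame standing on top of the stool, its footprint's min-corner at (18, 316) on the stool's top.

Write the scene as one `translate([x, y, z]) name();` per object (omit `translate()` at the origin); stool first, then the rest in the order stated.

stool();
translate([0, -1038, 0]) table();
translate([18, 316, 428]) picture_frame();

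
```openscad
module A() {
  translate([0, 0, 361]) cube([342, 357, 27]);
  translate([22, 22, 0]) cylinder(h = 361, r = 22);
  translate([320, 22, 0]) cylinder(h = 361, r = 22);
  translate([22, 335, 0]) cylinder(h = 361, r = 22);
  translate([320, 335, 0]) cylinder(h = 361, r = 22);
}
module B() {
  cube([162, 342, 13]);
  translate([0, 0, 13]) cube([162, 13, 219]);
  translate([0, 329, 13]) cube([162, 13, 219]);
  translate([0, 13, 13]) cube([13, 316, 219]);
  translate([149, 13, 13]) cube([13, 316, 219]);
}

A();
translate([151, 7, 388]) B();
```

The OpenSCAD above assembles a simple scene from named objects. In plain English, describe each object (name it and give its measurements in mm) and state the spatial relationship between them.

A is a four-legged stool. The seat is 342×357 mm, 27 mm thick, top at z = 388 mm. It stands on four round legs, each 44 mm in diameter, from z = 0 to the seat underside, each leg's axis is inset half a diameter from the nearest pair of seat edges (so the leg's bounding box is flush with the corner).

B is an open storage box with external size 162×342×232 mm and wall thickness 13 mm (the base is also 13 mm thick). The base covers the whole footprint; the four walls stand on the base, with the y-facing walls full-width and the x-facing walls fitting between their inner faces.

The open box is on top of the stool.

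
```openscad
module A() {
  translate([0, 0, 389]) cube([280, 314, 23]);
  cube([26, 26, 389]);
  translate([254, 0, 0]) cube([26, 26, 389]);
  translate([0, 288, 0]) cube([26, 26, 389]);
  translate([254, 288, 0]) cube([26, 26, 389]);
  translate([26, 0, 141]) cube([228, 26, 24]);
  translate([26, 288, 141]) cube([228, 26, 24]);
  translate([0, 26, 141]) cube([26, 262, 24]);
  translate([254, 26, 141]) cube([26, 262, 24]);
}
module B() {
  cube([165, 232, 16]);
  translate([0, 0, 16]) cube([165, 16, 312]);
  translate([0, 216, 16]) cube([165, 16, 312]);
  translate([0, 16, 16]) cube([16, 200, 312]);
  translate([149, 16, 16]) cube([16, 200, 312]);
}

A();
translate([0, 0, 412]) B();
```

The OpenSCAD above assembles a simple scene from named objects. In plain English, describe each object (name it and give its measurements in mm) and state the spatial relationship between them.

A is a four-legged stool. The seat is 280×314 mm, 23 mm thick, top at z = 412 mm. It stands on four square legs, each 26×26 mm in cross-section, from z = 0 to the seat underside, each flush with a corner of the seat. Four stretchers, 26 mm wide and 24 mm tall, connect adjacent legs with their undersides at z = 141 mm, each running between the inner faces of the legs it joins and aligned with the legs' outer faces on the other axis.

B is an open-topped rectangular box: outside dimensions 165×232×328 mm, with a uniform wall and base thickness of 16 mm. The base is a full 165×232 slab on the floor; four walls sit on top of the base. The front and back walls (the −y and +y sides) span the full width; the two side walls fit between them.

The open box is on top of the stool.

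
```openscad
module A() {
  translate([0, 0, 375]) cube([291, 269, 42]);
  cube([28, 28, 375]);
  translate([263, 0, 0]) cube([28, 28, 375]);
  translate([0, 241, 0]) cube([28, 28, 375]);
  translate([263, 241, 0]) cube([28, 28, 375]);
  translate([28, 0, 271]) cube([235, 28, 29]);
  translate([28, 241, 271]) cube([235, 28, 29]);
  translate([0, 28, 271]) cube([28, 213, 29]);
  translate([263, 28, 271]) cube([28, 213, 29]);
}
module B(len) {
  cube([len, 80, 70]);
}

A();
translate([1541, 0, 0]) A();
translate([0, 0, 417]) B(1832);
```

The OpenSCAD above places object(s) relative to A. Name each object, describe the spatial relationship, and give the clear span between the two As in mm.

A is a stool. B is a beam. A beam spans the tops of two stools. The clear span between the two stools is 1250 mm.

Second stool starts at x = 1541; first ends at x = 291; clear span = 1541 − 291 = 1250 mm.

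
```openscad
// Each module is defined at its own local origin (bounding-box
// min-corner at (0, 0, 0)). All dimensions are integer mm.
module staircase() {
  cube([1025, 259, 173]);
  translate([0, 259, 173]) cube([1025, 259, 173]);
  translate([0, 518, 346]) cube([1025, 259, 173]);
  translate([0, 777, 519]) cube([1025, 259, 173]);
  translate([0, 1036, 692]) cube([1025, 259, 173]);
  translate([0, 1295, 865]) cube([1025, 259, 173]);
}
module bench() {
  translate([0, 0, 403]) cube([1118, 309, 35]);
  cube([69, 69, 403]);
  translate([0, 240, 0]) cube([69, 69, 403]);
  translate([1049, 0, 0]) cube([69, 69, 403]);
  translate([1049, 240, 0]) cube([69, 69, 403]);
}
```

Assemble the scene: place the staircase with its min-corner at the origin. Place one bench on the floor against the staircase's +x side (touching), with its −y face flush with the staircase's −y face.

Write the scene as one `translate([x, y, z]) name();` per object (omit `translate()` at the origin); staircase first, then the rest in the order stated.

staircase();
translate([1025, 0, 0]) bench();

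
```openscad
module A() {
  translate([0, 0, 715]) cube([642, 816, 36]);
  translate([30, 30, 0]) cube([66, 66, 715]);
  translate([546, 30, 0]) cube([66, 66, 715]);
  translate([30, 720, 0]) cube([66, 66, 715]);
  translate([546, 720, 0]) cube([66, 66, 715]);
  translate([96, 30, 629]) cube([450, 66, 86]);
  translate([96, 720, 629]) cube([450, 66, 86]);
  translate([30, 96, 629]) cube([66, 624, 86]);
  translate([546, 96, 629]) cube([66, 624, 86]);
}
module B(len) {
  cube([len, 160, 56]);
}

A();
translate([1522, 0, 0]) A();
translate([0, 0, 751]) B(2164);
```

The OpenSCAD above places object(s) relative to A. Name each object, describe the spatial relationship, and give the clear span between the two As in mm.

Second table starts at x = 1522; first ends at x = 642; clear span = 1522 − 642 = 880 mm.

A is a table. B is a beam. A beam spans the tops of two tables. The clear span between the two tables is 880 mm.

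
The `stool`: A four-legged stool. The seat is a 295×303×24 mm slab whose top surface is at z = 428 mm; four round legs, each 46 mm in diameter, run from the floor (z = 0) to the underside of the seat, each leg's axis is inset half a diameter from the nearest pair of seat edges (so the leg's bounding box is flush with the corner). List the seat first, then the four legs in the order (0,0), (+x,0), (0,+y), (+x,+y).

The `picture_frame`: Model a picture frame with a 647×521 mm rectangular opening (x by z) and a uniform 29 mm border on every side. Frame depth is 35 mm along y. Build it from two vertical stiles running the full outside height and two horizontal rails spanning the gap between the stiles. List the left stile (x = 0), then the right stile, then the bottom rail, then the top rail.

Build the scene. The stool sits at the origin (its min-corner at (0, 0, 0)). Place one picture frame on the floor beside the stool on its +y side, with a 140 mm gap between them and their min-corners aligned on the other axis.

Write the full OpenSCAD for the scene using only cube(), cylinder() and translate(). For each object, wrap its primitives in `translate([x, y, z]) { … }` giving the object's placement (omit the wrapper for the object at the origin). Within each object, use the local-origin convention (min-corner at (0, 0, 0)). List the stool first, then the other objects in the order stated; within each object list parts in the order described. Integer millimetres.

translate([0, 0, 404]) cube([295, 303, 24]);
translate([23, 23, 0]) cylinder(h = 404, r = 23);
translate([272, 23, 0]) cylinder(h = 404, r = 23);
translate([23, 280, 0]) cylinder(h = 404, r = 23);
translate([272, 280, 0]) cylinder(h = 404, r = 23);
translate([0, 443, 0]) {
  cube([29, 35, 579]);
  translate([676, 0, 0]) cube([29, 35, 579]);
  translate([29, 0, 0]) cube([647, 35, 29]);
  translate([29, 0, 550]) cube([647, 35, 29]);
}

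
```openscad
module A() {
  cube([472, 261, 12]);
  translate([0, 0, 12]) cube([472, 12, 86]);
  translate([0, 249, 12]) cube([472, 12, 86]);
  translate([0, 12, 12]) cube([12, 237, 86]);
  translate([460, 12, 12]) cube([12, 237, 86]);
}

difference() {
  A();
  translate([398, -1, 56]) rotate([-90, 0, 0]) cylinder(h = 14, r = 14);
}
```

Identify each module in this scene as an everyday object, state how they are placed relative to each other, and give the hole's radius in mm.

A is an open box. The open box has a circular hole through its front wall. The hole's radius is 14 mm.

The subtracted cylinder has r = 14 mm.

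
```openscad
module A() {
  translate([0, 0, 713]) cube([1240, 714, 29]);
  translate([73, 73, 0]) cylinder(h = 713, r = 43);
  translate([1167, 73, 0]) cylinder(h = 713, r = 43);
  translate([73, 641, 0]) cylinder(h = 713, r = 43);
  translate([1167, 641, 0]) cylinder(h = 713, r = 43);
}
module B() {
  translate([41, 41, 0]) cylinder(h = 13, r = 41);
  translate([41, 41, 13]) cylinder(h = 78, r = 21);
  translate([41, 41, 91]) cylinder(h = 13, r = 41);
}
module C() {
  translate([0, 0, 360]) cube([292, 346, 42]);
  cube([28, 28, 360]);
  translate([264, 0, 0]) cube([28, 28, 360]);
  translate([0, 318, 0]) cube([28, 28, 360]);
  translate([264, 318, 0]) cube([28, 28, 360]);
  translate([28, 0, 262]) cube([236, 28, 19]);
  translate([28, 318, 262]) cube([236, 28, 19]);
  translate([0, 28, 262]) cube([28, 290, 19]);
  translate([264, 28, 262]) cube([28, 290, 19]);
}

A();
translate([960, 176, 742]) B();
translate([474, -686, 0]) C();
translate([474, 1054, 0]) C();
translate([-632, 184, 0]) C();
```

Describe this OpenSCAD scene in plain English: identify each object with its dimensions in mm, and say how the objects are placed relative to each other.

A is a table: top 1240 mm (x) × 714 mm (y), 29 mm thick, upper face at z = 742 mm, on four round legs of 86 mm diameter, each leg's bounding box inset 30 mm from the nearest pair of top edges, running from z = 0 to the bottom of the top.

B is a spool: two coaxial disc flanges of radius 41 mm and thickness 13 mm, joined by a core cylinder of radius 21 mm and height 78 mm. The lower flange rests on z = 0 and the three cylinders share a vertical axis.

C is a four-legged stool. The seat is a 292×346×42 mm slab whose top surface is at z = 402 mm; four square legs, each 28×28 mm in cross-section, run from the floor (z = 0) to the underside of the seat, each flush with a corner of the seat. Four stretchers, 28 mm wide and 19 mm tall, connect adjacent legs with their undersides at z = 262 mm, each running between the inner faces of the legs it joins and aligned with the legs' outer faces on the other axis.

The spool is on top of the table. Three stools sit around the table at the −y, +y, −x sides.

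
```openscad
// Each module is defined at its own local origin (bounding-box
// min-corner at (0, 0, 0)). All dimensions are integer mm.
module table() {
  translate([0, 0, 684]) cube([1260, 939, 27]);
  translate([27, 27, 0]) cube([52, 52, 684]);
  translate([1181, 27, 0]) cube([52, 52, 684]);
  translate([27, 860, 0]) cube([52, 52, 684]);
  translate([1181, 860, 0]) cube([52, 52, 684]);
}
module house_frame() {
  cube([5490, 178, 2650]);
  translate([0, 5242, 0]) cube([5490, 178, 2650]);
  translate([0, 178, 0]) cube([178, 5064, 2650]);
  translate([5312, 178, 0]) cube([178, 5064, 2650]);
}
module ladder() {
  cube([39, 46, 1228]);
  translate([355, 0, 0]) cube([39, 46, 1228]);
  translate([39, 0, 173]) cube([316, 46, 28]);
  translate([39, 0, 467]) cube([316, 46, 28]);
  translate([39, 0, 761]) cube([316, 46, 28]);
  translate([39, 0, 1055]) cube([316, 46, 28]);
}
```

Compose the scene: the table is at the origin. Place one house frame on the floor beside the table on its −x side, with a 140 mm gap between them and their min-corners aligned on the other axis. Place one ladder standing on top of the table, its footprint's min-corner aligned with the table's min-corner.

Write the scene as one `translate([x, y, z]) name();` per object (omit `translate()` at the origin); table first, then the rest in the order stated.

table();
translate([-5630, 0, 0]) house_frame();
translate([0, 0, 711]) ladder();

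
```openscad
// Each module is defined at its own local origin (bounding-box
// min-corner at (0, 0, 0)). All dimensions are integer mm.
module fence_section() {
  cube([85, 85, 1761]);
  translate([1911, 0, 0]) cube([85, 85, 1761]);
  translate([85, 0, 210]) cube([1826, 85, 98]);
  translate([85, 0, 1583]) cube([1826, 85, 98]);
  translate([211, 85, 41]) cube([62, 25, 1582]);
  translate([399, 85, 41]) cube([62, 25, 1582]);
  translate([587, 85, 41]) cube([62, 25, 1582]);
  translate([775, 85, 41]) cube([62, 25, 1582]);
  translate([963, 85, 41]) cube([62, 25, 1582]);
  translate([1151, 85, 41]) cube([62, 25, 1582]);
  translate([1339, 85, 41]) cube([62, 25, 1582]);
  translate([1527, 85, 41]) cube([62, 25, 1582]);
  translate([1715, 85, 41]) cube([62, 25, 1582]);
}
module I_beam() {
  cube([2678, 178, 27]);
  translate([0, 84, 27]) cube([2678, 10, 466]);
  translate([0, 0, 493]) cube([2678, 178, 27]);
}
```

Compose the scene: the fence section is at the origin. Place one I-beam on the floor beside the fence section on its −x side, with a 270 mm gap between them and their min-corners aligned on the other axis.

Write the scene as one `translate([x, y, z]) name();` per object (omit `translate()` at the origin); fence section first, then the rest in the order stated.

fence_section();
translate([-2948, 0, 0]) I_beam();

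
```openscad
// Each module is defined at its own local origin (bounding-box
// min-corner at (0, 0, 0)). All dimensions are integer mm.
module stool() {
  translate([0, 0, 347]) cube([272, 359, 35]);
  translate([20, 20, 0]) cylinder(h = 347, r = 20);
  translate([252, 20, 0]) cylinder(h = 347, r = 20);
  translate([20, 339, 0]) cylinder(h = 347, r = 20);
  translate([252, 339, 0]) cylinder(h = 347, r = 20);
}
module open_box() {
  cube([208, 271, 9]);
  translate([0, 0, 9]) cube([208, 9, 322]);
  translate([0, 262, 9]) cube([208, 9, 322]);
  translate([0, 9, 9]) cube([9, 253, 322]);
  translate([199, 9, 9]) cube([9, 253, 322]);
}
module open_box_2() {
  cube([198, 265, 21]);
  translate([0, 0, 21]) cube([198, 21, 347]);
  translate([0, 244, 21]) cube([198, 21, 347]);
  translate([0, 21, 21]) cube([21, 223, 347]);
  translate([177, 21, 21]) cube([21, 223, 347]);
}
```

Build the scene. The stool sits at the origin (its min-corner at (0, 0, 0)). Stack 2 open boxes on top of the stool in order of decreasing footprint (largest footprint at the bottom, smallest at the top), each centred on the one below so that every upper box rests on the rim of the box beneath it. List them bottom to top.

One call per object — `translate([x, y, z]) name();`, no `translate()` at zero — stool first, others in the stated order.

stool();
translate([32, 44, 382]) open_box();
translate([37, 47, 713]) open_box_2();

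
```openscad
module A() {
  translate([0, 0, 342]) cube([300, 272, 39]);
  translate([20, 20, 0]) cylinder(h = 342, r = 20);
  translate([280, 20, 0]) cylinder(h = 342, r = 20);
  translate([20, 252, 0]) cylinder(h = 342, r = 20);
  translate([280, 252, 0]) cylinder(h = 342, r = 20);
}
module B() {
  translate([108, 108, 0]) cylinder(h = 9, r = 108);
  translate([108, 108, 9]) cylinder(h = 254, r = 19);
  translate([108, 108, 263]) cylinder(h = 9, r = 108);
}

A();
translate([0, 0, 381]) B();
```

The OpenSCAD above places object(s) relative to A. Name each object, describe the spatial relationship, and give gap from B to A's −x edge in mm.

The spool's min-x is at 0; the stool's min-x is 0; gap = 0 mm.

A is a stool. B is a spool. The spool is on top of the stool. The gap from the spool to the stool's −x edge is 0 mm.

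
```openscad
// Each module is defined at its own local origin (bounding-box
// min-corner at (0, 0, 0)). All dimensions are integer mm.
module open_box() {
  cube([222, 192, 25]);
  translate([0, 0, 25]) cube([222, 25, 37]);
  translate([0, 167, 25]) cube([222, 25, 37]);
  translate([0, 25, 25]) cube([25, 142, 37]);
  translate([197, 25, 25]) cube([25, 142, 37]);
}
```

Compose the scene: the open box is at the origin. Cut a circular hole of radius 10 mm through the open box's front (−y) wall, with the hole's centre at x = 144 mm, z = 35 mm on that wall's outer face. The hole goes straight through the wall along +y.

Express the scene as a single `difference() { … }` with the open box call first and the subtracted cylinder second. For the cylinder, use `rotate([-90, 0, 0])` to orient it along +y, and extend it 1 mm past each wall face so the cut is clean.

difference() {
  open_box();
  translate([144, -1, 35]) rotate([-90, 0, 0]) cylinder(h = 27, r = 10);
}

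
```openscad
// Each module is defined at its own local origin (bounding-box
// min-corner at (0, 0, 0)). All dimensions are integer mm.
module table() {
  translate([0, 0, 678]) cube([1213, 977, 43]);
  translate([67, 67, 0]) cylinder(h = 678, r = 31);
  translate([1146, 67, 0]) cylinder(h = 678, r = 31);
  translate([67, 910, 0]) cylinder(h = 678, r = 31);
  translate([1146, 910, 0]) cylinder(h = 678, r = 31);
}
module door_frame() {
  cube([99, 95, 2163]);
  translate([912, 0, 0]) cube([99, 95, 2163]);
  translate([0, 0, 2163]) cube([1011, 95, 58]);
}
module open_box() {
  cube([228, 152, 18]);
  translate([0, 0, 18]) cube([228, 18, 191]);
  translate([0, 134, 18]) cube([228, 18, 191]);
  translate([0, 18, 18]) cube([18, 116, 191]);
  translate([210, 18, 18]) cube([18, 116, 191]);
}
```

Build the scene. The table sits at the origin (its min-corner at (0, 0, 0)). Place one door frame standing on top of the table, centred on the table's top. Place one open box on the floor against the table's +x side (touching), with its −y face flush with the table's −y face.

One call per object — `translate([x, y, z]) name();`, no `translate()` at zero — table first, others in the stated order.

table();
translate([101, 441, 721]) door_frame();
translate([1213, 0, 0]) open_box();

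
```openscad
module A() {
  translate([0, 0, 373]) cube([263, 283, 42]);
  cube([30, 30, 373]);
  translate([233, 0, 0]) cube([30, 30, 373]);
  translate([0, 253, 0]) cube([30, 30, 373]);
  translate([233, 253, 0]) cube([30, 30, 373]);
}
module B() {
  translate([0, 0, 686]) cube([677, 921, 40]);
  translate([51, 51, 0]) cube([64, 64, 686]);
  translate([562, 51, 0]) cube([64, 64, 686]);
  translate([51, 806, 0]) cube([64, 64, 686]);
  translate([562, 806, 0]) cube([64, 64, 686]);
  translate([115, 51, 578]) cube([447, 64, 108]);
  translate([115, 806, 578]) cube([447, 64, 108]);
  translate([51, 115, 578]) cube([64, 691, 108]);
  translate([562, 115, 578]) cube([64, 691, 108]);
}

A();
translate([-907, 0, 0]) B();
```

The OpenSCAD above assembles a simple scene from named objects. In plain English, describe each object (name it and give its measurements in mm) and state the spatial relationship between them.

A is a simple wooden stool: a rectangular seat 263 mm (x) by 283 mm (y), 42 mm thick, top face at z = 415 mm, on four square legs, each 30×30 mm in cross-section. The legs rest on z = 0, each flush with a corner of the seat.

B is a table: top 677 mm (x) × 921 mm (y), 40 mm thick, upper face at z = 726 mm, on four 64×64 mm square legs, each inset 51 mm from the nearest pair of top edges, running from z = 0 to the bottom of the top. Four apron rails, 64 mm thick and 108 mm tall, run between adjacent legs with their top edges flush with the underside of the top and their outer faces flush with the legs' outer faces.

The table is on the floor beside the stool on its −x side.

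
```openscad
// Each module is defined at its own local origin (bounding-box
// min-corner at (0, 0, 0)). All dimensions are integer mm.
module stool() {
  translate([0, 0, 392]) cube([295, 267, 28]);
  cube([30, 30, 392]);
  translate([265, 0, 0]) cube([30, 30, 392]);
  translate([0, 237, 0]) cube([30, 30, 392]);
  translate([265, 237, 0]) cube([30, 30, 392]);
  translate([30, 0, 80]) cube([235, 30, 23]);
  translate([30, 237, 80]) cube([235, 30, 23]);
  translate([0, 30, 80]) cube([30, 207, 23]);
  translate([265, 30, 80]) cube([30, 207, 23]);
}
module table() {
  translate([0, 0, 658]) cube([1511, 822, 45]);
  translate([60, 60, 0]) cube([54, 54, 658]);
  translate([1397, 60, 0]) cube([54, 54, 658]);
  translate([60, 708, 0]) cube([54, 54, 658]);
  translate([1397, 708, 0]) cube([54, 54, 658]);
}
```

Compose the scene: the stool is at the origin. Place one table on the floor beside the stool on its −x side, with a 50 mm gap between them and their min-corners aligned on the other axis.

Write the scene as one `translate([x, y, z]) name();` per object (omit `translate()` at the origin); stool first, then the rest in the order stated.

stool();
translate([-1561, 0, 0]) table();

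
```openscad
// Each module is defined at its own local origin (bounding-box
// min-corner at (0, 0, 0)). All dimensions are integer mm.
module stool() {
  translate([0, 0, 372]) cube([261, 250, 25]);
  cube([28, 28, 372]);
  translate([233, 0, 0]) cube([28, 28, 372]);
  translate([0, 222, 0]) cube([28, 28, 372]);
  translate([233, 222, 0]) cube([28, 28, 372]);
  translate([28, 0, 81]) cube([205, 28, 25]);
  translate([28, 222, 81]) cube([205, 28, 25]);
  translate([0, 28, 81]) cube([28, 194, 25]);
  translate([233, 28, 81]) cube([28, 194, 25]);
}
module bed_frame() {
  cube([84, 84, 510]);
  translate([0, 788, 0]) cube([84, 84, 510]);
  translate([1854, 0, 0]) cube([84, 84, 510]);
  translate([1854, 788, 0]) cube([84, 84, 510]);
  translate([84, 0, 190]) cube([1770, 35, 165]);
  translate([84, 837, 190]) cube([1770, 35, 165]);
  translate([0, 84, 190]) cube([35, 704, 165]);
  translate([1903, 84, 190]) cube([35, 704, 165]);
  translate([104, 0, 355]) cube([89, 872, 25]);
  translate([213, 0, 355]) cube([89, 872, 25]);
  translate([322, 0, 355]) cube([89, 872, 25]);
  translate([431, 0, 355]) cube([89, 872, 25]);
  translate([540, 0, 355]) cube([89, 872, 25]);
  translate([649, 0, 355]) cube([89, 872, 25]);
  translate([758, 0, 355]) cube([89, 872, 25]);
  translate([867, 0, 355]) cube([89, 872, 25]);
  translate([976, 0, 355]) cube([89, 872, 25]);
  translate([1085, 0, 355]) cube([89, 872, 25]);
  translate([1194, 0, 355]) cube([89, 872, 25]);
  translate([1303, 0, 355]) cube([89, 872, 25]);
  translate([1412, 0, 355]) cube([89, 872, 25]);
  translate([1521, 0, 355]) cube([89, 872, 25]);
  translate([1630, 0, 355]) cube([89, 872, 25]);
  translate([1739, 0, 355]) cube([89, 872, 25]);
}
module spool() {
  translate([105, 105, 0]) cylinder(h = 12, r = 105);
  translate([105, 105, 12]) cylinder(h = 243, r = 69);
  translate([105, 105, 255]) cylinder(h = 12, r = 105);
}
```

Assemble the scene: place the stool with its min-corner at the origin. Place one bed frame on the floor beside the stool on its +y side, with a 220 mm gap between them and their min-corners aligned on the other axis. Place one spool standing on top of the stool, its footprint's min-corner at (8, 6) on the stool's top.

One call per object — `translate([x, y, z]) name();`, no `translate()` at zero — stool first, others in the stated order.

stool();
translate([0, 470, 0]) bed_frame();
translate([8, 6, 397]) spool();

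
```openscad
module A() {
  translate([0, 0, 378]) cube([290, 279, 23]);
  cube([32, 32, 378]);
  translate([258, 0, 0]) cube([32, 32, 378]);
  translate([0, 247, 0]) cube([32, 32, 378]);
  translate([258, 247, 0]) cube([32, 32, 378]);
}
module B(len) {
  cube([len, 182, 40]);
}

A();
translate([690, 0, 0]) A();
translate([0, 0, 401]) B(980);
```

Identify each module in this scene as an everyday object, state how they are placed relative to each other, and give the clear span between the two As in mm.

A is a stool. B is a beam. A beam spans the tops of two stools. The clear span between the two stools is 400 mm.

Second stool starts at x = 690; first ends at x = 290; clear span = 690 − 290 = 400 mm.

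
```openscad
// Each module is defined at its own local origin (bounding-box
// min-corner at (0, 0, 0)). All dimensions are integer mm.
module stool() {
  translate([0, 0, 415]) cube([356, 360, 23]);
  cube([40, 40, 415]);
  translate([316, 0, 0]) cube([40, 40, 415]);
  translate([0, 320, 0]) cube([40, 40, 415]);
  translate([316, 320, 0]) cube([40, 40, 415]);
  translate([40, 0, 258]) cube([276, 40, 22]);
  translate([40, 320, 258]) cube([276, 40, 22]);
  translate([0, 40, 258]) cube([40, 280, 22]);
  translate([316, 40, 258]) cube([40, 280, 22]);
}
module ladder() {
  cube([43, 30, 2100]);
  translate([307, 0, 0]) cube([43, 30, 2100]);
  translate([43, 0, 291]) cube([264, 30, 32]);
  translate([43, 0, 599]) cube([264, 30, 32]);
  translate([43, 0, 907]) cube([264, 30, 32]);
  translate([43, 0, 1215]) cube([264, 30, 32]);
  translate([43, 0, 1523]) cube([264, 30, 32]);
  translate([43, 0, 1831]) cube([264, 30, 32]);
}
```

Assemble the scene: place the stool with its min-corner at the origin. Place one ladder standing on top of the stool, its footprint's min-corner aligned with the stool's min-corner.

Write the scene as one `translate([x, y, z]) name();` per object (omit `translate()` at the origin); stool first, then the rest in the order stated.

stool();
translate([0, 0, 438]) ladder();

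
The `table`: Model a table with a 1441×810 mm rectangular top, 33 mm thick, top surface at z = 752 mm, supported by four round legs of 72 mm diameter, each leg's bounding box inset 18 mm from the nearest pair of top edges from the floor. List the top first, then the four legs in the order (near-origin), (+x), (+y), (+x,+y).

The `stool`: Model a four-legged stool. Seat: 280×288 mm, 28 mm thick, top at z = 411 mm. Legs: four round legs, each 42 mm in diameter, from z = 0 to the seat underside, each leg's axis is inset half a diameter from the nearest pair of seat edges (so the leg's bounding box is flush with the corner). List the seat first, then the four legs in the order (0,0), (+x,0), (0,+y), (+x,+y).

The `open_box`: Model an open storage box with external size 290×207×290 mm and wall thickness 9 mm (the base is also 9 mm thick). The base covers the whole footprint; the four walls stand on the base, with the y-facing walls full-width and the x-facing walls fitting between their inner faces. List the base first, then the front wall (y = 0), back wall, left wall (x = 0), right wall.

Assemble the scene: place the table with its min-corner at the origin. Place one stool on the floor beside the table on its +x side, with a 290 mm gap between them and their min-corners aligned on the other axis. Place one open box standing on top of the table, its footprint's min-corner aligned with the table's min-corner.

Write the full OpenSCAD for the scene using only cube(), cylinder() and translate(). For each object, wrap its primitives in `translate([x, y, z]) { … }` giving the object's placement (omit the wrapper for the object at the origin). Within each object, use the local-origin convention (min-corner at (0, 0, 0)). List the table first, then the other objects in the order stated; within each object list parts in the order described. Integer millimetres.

translate([0, 0, 719]) cube([1441, 810, 33]);
translate([54, 54, 0]) cylinder(h = 719, r = 36);
translate([1387, 54, 0]) cylinder(h = 719, r = 36);
translate([54, 756, 0]) cylinder(h = 719, r = 36);
translate([1387, 756, 0]) cylinder(h = 719, r = 36);
translate([1731, 0, 0]) {
  translate([0, 0, 383]) cube([280, 288, 28]);
  translate([21, 21, 0]) cylinder(h = 383, r = 21);
  translate([259, 21, 0]) cylinder(h = 383, r = 21);
  translate([21, 267, 0]) cylinder(h = 383, r = 21);
  translate([259, 267, 0]) cylinder(h = 383, r = 21);
}
translate([0, 0, 752]) {
  cube([290, 207, 9]);
  translate([0, 0, 9]) cube([290, 9, 281]);
  translate([0, 198, 9]) cube([290, 9, 281]);
  translate([0, 9, 9]) cube([9, 189, 281]);
  translate([281, 9, 9]) cube([9, 189, 281]);
}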